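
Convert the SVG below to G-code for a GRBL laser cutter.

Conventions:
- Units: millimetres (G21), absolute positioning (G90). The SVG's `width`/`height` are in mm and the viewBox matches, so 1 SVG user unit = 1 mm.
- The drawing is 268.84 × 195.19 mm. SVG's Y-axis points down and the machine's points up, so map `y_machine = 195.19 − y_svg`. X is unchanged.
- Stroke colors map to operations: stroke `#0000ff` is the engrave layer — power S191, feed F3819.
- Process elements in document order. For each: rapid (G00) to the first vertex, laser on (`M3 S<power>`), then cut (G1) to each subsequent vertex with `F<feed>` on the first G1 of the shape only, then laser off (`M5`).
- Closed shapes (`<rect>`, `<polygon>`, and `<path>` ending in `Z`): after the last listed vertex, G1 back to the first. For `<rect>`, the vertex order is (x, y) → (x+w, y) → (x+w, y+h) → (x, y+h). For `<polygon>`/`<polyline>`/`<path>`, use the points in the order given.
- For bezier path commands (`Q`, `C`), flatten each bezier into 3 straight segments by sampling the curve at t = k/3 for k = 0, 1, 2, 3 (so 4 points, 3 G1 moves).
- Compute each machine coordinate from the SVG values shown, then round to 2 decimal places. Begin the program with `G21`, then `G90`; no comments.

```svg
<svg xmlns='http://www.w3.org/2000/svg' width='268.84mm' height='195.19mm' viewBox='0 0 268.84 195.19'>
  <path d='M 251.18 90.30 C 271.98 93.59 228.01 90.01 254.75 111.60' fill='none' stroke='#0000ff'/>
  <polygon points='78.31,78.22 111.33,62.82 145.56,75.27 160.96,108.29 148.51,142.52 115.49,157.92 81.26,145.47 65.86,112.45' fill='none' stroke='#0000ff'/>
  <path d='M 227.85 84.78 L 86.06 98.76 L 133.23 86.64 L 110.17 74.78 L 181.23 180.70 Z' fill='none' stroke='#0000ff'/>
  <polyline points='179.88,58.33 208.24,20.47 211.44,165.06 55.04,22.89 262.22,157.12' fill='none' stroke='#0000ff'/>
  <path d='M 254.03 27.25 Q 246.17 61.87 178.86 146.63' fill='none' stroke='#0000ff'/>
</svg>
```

G21
G90
G00 X251.18 Y104.89
M3 S191
G1 X255.41 Y102.70 F3819
G1 X246.56 Y97.98
G1 X254.75 Y83.59
M5
G00 X78.31 Y116.97
M3 S191
G1 X111.33 Y132.37 F3819
G1 X145.56 Y119.92
G1 X160.96 Y86.90
G1 X148.51 Y52.67
G1 X115.49 Y37.27
G1 X81.26 Y49.72
G1 X65.86 Y82.74
G1 X78.31 Y116.97
M5
G00 X227.85 Y110.41
M3 S191
G1 X86.06 Y96.43 F3819
G1 X133.23 Y108.55
G1 X110.17 Y120.41
G1 X181.23 Y14.49
G1 X227.85 Y110.41
M5
G00 X179.88 Y136.86
M3 S191
G1 X208.24 Y174.72 F3819
G1 X211.44 Y30.13
G1 X55.04 Y172.30
G1 X262.22 Y38.07
M5
G00 X254.03 Y167.94
M3 S191
G1 X242.18 Y139.29 F3819
G1 X217.13 Y99.50
G1 X178.86 Y48.56
M5

Since the viewBox matches the mm dimensions, user units are millimetres directly. The only transform is the Y-flip y_m = 195.19 − y_svg.

Shape 1 is a cubic bezier drawn with `<path>`. Its stroke #0000ff means engrave at S191, F3819. After flipping Y the toolpath is (251.18,104.89) → (255.41,102.70) → (246.56,97.98) → (254.75,83.59).

Shape 2 is a regular polygon drawn with `<polygon>`. Its stroke #0000ff means engrave at S191, F3819. After flipping Y the toolpath is (78.31,116.97) → (111.33,132.37) → (145.56,119.92) → (160.96,86.90) → (148.51,52.67) → (115.49,37.27) → (81.26,49.72) → (65.86,82.74) → (78.31,116.97), returning to the start.

Shape 3 is a closed polygon drawn with `<path>`. Its stroke #0000ff means engrave at S191, F3819. After flipping Y the toolpath is (227.85,110.41) → (86.06,96.43) → (133.23,108.55) → (110.17,120.41) → (181.23,14.49) → (227.85,110.41), returning to the start.

Shape 4 is a open polyline drawn with `<polyline>`. Its stroke #0000ff means engrave at S191, F3819. After flipping Y the toolpath is (179.88,136.86) → (208.24,174.72) → (211.44,30.13) → (55.04,172.30) → (262.22,38.07).

Shape 5 is a quadratic bezier drawn with `<path>`. Its stroke #0000ff means engrave at S191, F3819. After flipping Y the toolpath is (254.03,167.94) → (242.18,139.29) → (217.13,99.50) → (178.86,48.56).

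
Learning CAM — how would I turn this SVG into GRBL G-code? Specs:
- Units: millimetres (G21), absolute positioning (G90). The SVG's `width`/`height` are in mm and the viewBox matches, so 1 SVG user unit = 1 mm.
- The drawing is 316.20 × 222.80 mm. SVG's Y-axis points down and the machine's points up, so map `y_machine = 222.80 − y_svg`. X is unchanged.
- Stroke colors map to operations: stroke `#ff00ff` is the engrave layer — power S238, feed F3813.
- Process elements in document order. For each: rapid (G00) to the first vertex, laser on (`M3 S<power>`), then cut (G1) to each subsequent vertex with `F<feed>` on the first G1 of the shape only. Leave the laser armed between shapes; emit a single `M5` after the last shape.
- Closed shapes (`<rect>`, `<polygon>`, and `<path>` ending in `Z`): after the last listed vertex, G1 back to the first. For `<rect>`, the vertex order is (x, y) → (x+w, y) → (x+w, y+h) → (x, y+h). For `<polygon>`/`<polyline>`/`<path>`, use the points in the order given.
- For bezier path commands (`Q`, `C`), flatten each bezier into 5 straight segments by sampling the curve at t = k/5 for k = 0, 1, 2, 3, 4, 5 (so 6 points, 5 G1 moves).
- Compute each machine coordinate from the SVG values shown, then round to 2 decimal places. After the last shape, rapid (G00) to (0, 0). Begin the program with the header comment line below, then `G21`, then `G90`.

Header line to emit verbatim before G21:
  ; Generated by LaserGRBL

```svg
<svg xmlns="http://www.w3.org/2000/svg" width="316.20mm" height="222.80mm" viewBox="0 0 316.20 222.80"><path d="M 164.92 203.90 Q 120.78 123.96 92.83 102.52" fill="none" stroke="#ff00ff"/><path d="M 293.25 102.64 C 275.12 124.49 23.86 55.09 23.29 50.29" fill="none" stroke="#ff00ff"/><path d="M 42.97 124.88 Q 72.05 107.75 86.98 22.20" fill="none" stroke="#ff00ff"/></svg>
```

; Generated by LaserGRBL
G21
G90
G00 X164.92 Y18.90
M3 S238
G1 X147.91 Y48.54 F3813
G1 X132.20 Y73.49
G1 X117.78 Y93.77
G1 X104.66 Y109.36
G1 X92.83 Y120.28
G00 X293.25 Y120.16
M3 S238
G1 X258.27 Y116.75 F3813
G1 X190.56 Y127.77
G1 X113.34 Y145.72
G1 X49.84 Y163.12
G1 X23.29 Y172.51
G00 X42.97 Y97.92
M3 S238
G1 X54.04 Y107.51 F3813
G1 X63.97 Y122.57
G1 X72.77 Y143.11
G1 X80.44 Y169.12
G1 X86.98 Y200.60
M5
G00 X0.00 Y0.00

1 u = 1 mm; y_m = 222.80 − y.

[1] `<path>` quadratic bezier, #ff00ff→engrave S238 F3813: (164.92,18.90) → (147.91,48.54) → (132.20,73.49) → (117.78,93.77) → (104.66,109.36) → (92.83,120.28)

[2] `<path>` cubic bezier, #ff00ff→engrave S238 F3813: (293.25,120.16) → (258.27,116.75) → (190.56,127.77) → (113.34,145.72) → (49.84,163.12) → (23.29,172.51)

[3] `<path>` quadratic bezier, #ff00ff→engrave S238 F3813: (42.97,97.92) → (54.04,107.51) → (63.97,122.57) → (72.77,143.11) → (80.44,169.12) → (86.98,200.60)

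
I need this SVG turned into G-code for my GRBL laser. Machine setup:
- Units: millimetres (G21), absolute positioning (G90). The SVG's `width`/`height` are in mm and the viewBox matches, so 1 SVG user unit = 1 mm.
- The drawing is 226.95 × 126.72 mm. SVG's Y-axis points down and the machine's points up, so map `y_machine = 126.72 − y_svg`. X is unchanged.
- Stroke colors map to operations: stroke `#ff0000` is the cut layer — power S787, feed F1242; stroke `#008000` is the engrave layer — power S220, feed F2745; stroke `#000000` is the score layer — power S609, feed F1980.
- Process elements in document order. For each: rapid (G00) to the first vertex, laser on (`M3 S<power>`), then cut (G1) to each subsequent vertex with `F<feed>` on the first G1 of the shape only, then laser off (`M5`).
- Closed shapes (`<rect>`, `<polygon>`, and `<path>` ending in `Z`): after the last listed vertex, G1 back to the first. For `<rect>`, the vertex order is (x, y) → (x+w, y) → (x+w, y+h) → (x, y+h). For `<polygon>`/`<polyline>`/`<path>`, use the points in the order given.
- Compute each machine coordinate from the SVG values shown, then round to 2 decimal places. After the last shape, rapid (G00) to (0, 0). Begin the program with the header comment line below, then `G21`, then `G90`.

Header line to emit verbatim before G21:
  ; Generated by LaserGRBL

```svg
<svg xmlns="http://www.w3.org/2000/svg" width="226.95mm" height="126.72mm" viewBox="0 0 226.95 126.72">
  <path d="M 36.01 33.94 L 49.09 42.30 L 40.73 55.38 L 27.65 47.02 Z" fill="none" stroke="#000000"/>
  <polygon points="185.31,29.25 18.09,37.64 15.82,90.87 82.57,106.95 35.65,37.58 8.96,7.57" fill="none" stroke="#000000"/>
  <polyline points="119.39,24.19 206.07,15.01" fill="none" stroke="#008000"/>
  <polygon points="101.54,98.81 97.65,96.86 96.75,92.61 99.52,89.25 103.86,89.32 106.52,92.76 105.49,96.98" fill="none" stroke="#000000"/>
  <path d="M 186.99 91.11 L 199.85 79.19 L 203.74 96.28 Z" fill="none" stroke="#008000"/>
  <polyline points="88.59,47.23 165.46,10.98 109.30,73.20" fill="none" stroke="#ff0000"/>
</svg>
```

; Generated by LaserGRBL
G21
G90
G00 X36.01 Y92.78
M3 S609
G1 X49.09 Y84.42 F1980
G1 X40.73 Y71.34
G1 X27.65 Y79.70
G1 X36.01 Y92.78
M5
G00 X185.31 Y97.47
M3 S609
G1 X18.09 Y89.08 F1980
G1 X15.82 Y35.85
G1 X82.57 Y19.77
G1 X35.65 Y89.14
G1 X8.96 Y119.15
G1 X185.31 Y97.47
M5
G00 X119.39 Y102.53
M3 S220
G1 X206.07 Y111.71 F2745
M5
G00 X101.54 Y27.91
M3 S609
G1 X97.65 Y29.86 F1980
G1 X96.75 Y34.11
G1 X99.52 Y37.47
G1 X103.86 Y37.40
G1 X106.52 Y33.96
G1 X105.49 Y29.74
G1 X101.54 Y27.91
M5
G00 X186.99 Y35.61
M3 S220
G1 X199.85 Y47.53 F2745
G1 X203.74 Y30.44
G1 X186.99 Y35.61
M5
G00 X88.59 Y79.49
M3 S787
G1 X165.46 Y115.74 F1242
G1 X109.30 Y53.52
M5
G00 X0.00 Y0.00

viewBox `0 0 226.95 126.72` with mm width/height → 1 unit = 1 mm. Flip: y_m = 126.72 − y_svg.

**Shape 1** — `<path>` regular polygon, stroke `#000000` → score (S609, F1980). Machine vertices: (36.01,92.78) → (49.09,84.42) → (40.73,71.34) → (27.65,79.70) → (36.01,92.78). Closed: final G1 returns to the first vertex.

**Shape 2** — `<polygon>` closed polygon, stroke `#000000` → score (S609, F1980). Machine vertices: (185.31,97.47) → (18.09,89.08) → (15.82,35.85) → (82.57,19.77) → (35.65,89.14) → (8.96,119.15) → (185.31,97.47). Closed: final G1 returns to the first vertex.

**Shape 3** — `<polyline>` line segment, stroke `#008000` → engrave (S220, F2745). Machine vertices: (119.39,102.53) → (206.07,111.71). Open path.

**Shape 4** — `<polygon>` regular polygon, stroke `#000000` → score (S609, F1980). Machine vertices: (101.54,27.91) → (97.65,29.86) → (96.75,34.11) → (99.52,37.47) → (103.86,37.40) → (106.52,33.96) → (105.49,29.74) → (101.54,27.91). Closed: final G1 returns to the first vertex.

**Shape 5** — `<path>` regular polygon, stroke `#008000` → engrave (S220, F2745). Machine vertices: (186.99,35.61) → (199.85,47.53) → (203.74,30.44) → (186.99,35.61). Closed: final G1 returns to the first vertex.

**Shape 6** — `<polyline>` open polyline, stroke `#ff0000` → cut (S787, F1242). Machine vertices: (88.59,79.49) → (165.46,115.74) → (109.30,53.52). Open path.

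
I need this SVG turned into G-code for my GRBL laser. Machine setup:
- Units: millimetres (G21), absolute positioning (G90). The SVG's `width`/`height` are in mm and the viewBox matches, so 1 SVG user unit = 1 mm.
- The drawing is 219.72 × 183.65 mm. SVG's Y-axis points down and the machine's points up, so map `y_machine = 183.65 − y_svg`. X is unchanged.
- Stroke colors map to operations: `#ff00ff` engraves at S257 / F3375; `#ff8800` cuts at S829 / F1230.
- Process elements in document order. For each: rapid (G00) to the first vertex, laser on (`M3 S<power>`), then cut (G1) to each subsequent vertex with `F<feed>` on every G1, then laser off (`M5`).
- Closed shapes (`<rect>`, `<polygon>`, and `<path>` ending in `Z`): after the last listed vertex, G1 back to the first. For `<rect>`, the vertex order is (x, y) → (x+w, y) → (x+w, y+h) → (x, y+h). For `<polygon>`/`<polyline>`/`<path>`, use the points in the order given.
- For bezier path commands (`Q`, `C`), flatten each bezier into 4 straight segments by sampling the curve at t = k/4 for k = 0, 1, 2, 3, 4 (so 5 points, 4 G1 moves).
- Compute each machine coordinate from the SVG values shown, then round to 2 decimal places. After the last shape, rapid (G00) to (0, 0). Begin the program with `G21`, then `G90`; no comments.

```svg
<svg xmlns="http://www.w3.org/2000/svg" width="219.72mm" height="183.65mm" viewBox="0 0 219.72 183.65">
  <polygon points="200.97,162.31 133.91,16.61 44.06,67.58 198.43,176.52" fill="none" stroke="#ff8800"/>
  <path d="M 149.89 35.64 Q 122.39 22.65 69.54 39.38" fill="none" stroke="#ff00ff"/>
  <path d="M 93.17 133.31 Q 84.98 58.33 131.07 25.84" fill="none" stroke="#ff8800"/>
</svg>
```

G21
G90
G00 X200.97 Y21.34
M3 S829
G1 X133.91 Y167.04 F1230
G1 X44.06 Y116.07 F1230
G1 X198.43 Y7.13 F1230
G1 X200.97 Y21.34 F1230
M5
G00 X149.89 Y148.01
M3 S257
G1 X134.56 Y152.65 F3375
G1 X116.05 Y153.57 F3375
G1 X94.38 Y150.78 F3375
G1 X69.54 Y144.27 F3375
M5
G00 X93.17 Y50.34
M3 S829
G1 X92.47 Y85.17 F1230
G1 X98.55 Y114.70 F1230
G1 X111.42 Y138.91 F1230
G1 X131.07 Y157.81 F1230
M5
G00 X0.00 Y0.00

viewBox `0 0 219.72 183.65` with mm width/height → 1 unit = 1 mm. Flip: y_m = 183.65 − y_svg.

**Shape 1** — `<polygon>` closed polygon, stroke `#ff8800` → cut (S829, F1230). Machine vertices: (200.97,21.34) → (133.91,167.04) → (44.06,116.07) → (198.43,7.13) → (200.97,21.34). Closed: final G1 returns to the first vertex.

**Shape 2** — `<path>` quadratic bezier, stroke `#ff00ff` → engrave (S257, F3375). Control points (SVG): P0=(149.89,35.64), P1=(122.39,22.65), P2=(69.54,39.38); sampled at t=k/4. Machine vertices: (149.89,148.01) → (134.56,152.65) → (116.05,153.57) → (94.38,150.78) → (69.54,144.27). Open path.

**Shape 3** — `<path>` quadratic bezier, stroke `#ff8800` → cut (S829, F1230). Control points (SVG): P0=(93.17,133.31), P1=(84.98,58.33), P2=(131.07,25.84); sampled at t=k/4. Machine vertices: (93.17,50.34) → (92.47,85.17) → (98.55,114.70) → (111.42,138.91) → (131.07,157.81). Open path.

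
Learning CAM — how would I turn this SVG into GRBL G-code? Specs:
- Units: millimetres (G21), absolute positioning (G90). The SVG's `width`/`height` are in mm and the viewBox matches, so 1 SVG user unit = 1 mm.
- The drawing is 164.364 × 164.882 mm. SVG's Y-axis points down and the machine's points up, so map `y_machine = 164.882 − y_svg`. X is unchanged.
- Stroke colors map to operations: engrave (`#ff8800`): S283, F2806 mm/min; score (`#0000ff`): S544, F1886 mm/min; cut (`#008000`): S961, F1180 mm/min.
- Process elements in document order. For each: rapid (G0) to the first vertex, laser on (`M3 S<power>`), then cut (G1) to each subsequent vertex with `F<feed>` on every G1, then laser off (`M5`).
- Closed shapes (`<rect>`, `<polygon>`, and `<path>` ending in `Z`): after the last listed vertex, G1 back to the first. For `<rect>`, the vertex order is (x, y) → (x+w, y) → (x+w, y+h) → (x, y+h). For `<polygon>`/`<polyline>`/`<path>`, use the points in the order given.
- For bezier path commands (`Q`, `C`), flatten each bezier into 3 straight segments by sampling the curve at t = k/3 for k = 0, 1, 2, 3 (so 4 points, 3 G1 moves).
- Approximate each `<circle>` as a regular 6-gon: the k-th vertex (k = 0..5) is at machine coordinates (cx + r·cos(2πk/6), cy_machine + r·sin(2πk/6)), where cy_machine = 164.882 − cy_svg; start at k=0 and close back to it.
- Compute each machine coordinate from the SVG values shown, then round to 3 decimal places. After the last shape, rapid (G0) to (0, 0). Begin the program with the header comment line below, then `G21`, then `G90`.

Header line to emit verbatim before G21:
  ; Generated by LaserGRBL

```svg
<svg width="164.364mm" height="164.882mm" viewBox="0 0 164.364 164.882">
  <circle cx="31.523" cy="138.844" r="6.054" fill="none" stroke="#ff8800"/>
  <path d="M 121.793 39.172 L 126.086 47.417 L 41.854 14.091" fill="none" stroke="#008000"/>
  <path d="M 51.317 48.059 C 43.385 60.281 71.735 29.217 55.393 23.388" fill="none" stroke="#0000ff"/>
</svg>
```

1 u = 1 mm; y_m = 164.882 − y.

[1] `<circle>` circle, #ff8800→engrave S283 F2806: (37.577,26.038) → (34.550,31.281) → (28.496,31.281) → (25.469,26.038) → (28.496,20.795) → (34.550,20.795) → (37.577,26.038) (closed)

[2] `<path>` open polyline, #008000→cut S961 F1180: (121.793,125.710) → (126.086,117.465) → (41.854,150.791)

[3] `<path>` cubic bezier, #0000ff→score S544 F1886: (51.317,116.823) → (52.480,116.492) → (59.837,129.791) → (55.393,141.494)

; Generated by LaserGRBL
G21
G90
G0 X37.577 Y26.038
M3 S283
G1 X34.550 Y31.281 F2806
G1 X28.496 Y31.281 F2806
G1 X25.469 Y26.038 F2806
G1 X28.496 Y20.795 F2806
G1 X34.550 Y20.795 F2806
G1 X37.577 Y26.038 F2806
M5
G0 X121.793 Y125.710
M3 S961
G1 X126.086 Y117.465 F1180
G1 X41.854 Y150.791 F1180
M5
G0 X51.317 Y116.823
M3 S544
G1 X52.480 Y116.492 F1886
G1 X59.837 Y129.791 F1886
G1 X55.393 Y141.494 F1886
M5
G0 X0.000 Y0.000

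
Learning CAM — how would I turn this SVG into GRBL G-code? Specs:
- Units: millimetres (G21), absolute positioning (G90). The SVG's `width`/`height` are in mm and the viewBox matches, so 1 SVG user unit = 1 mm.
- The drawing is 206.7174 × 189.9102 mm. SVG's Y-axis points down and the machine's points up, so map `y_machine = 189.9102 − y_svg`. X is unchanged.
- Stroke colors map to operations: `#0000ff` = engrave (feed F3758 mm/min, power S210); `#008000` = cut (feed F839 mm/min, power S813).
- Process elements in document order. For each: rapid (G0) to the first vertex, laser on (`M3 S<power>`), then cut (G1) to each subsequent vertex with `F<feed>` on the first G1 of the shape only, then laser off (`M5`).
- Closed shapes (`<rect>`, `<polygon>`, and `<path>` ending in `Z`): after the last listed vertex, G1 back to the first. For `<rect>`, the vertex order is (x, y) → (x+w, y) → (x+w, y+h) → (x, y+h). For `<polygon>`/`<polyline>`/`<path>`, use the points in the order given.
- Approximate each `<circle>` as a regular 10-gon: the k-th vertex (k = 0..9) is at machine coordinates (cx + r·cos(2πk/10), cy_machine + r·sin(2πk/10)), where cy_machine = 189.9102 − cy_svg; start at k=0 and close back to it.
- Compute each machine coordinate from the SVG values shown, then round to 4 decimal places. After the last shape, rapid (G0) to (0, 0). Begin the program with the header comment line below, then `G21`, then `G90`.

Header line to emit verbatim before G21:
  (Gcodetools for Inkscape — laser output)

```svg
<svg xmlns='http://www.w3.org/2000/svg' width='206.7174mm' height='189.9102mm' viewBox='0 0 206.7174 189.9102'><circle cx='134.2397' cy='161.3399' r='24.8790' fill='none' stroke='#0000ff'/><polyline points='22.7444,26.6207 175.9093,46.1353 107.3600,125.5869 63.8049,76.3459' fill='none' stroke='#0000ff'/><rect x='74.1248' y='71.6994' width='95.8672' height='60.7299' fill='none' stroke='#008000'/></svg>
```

1 u = 1 mm; y_m = 189.9102 − y.

[1] `<circle>` circle, #0000ff→engrave S210 F3758: (159.1187,28.5703) → (154.3672,43.1938) → (141.9277,52.2316) → (126.5517,52.2316) → (114.1122,43.1938) → (109.3607,28.5703) → (114.1122,13.9468) → (126.5517,4.9090) → (141.9277,4.9090) → (154.3672,13.9468) → (159.1187,28.5703) (closed)

[2] `<polyline>` open polyline, #0000ff→engrave S210 F3758: (22.7444,163.2895) → (175.9093,143.7749) → (107.3600,64.3233) → (63.8049,113.5643)

[3] `<rect>` rectangle, #008000→cut S813 F839: (74.1248,118.2108) → (169.9920,118.2108) → (169.9920,57.4809) → (74.1248,57.4809) → (74.1248,118.2108) (closed)

(Gcodetools for Inkscape — laser output)
G21
G90
G0 X159.1187 Y28.5703
M3 S210
G1 X154.3672 Y43.1938 F3758
G1 X141.9277 Y52.2316
G1 X126.5517 Y52.2316
G1 X114.1122 Y43.1938
G1 X109.3607 Y28.5703
G1 X114.1122 Y13.9468
G1 X126.5517 Y4.9090
G1 X141.9277 Y4.9090
G1 X154.3672 Y13.9468
G1 X159.1187 Y28.5703
M5
G0 X22.7444 Y163.2895
M3 S210
G1 X175.9093 Y143.7749 F3758
G1 X107.3600 Y64.3233
G1 X63.8049 Y113.5643
M5
G0 X74.1248 Y118.2108
M3 S813
G1 X169.9920 Y118.2108 F839
G1 X169.9920 Y57.4809
G1 X74.1248 Y57.4809
G1 X74.1248 Y118.2108
M5
G0 X0.0000 Y0.0000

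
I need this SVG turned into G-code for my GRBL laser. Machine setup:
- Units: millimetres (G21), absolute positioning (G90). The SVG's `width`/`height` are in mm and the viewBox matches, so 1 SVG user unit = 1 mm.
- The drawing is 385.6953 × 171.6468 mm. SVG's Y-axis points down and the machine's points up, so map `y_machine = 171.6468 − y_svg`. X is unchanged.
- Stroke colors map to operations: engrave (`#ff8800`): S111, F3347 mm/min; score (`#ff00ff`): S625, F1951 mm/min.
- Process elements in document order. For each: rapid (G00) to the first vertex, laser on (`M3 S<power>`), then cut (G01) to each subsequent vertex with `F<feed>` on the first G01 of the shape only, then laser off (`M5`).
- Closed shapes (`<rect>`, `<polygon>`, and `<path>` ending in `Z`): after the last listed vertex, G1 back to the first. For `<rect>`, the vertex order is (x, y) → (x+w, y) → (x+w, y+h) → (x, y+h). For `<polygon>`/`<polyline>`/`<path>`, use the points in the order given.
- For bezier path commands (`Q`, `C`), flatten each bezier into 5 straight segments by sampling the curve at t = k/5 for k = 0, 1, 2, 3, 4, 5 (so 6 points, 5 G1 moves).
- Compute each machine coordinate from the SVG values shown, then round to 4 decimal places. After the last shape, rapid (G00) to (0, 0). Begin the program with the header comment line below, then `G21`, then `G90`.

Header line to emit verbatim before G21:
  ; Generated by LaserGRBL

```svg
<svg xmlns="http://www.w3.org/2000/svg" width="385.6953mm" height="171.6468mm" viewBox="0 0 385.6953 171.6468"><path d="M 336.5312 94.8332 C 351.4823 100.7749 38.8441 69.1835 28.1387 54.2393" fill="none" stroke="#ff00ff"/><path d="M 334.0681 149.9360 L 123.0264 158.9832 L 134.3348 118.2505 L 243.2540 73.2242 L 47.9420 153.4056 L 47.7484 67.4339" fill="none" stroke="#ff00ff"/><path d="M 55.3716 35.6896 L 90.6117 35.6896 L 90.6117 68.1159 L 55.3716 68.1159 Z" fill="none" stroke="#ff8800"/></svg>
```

; Generated by LaserGRBL
G21
G90
G00 X336.5312 Y76.8136
M3 S625
G01 X311.2273 Y77.3191 F1951
G01 X237.5191 Y84.2319
G01 X145.6235 Y94.9513
G01 X65.7577 Y106.8768
G01 X28.1387 Y117.4075
M5
G00 X334.0681 Y21.7108
M3 S625
G01 X123.0264 Y12.6636 F1951
G01 X134.3348 Y53.3963
G01 X243.2540 Y98.4226
G01 X47.9420 Y18.2412
G01 X47.7484 Y104.2129
M5
G00 X55.3716 Y135.9572
M3 S111
G01 X90.6117 Y135.9572 F3347
G01 X90.6117 Y103.5309
G01 X55.3716 Y103.5309
G01 X55.3716 Y135.9572
M5
G00 X0.0000 Y0.0000

1 u = 1 mm; y_m = 171.6468 − y.

[1] `<path>` cubic bezier, #ff00ff→score S625 F1951: (336.5312,76.8136) → (311.2273,77.3191) → (237.5191,84.2319) → (145.6235,94.9513) → (65.7577,106.8768) → (28.1387,117.4075)

[2] `<path>` open polyline, #ff00ff→score S625 F1951: (334.0681,21.7108) → (123.0264,12.6636) → (134.3348,53.3963) → (243.2540,98.4226) → (47.9420,18.2412) → (47.7484,104.2129)

[3] `<path>` rectangle, #ff8800→engrave S111 F3347: (55.3716,135.9572) → (90.6117,135.9572) → (90.6117,103.5309) → (55.3716,103.5309) → (55.3716,135.9572) (closed)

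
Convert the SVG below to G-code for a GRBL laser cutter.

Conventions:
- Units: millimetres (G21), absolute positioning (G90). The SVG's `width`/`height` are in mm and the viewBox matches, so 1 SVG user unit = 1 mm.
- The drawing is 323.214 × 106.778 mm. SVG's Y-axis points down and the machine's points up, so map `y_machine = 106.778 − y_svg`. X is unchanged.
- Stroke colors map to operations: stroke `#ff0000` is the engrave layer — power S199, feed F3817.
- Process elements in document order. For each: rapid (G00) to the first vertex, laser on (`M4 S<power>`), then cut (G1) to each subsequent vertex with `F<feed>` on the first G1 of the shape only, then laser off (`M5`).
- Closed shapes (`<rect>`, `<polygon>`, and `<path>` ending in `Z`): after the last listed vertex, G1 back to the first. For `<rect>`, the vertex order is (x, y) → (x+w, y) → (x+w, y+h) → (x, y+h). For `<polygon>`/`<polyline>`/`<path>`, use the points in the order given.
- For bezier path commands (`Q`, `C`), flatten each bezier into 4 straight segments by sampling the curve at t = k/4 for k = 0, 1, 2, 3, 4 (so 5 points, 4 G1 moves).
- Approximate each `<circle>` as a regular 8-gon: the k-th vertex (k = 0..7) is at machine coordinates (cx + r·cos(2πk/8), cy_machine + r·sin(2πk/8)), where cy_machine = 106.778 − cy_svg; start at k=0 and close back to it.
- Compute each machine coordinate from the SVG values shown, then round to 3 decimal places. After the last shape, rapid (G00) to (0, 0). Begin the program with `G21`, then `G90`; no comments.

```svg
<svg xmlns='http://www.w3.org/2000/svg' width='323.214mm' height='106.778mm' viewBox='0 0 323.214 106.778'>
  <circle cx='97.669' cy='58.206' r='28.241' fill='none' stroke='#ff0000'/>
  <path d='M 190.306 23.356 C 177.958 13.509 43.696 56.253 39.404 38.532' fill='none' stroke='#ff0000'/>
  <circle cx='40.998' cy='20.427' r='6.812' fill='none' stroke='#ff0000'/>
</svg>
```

G21
G90
G00 X125.910 Y48.572
M4 S199
G1 X117.638 Y68.541 F3817
G1 X97.669 Y76.813
G1 X77.700 Y68.541
G1 X69.428 Y48.572
G1 X77.700 Y28.603
G1 X97.669 Y20.331
G1 X117.638 Y28.603
G1 X125.910 Y48.572
M5
G00 X190.306 Y83.422
M4 S199
G1 X162.122 Y82.713 F3817
G1 X111.834 Y72.881
G1 X63.057 Y64.526
G1 X39.404 Y68.246
M5
G00 X47.810 Y86.351
M4 S199
G1 X45.815 Y91.168 F3817
G1 X40.998 Y93.163
G1 X36.181 Y91.168
G1 X34.186 Y86.351
G1 X36.181 Y81.534
G1 X40.998 Y79.539
G1 X45.815 Y81.534
G1 X47.810 Y86.351
M5
G00 X0.000 Y0.000

Since the viewBox matches the mm dimensions, user units are millimetres directly. The only transform is the Y-flip y_m = 106.778 − y_svg.

Shape 1 is a circle drawn with `<circle>`. Its stroke #ff0000 means engrave at S199, F3817. After flipping Y the toolpath is (125.910,48.572) → (117.638,68.541) → (97.669,76.813) → (77.700,68.541) → (69.428,48.572) → (77.700,28.603) → (97.669,20.331) → (117.638,28.603) → (125.910,48.572), returning to the start.

Shape 2 is a cubic bezier drawn with `<path>`. Its stroke #ff0000 means engrave at S199, F3817. After flipping Y the toolpath is (190.306,83.422) → (162.122,82.713) → (111.834,72.881) → (63.057,64.526) → (39.404,68.246).

Shape 3 is a circle drawn with `<circle>`. Its stroke #ff0000 means engrave at S199, F3817. After flipping Y the toolpath is (47.810,86.351) → (45.815,91.168) → (40.998,93.163) → (36.181,91.168) → (34.186,86.351) → (36.181,81.534) → (40.998,79.539) → (45.815,81.534) → (47.810,86.351), returning to the start.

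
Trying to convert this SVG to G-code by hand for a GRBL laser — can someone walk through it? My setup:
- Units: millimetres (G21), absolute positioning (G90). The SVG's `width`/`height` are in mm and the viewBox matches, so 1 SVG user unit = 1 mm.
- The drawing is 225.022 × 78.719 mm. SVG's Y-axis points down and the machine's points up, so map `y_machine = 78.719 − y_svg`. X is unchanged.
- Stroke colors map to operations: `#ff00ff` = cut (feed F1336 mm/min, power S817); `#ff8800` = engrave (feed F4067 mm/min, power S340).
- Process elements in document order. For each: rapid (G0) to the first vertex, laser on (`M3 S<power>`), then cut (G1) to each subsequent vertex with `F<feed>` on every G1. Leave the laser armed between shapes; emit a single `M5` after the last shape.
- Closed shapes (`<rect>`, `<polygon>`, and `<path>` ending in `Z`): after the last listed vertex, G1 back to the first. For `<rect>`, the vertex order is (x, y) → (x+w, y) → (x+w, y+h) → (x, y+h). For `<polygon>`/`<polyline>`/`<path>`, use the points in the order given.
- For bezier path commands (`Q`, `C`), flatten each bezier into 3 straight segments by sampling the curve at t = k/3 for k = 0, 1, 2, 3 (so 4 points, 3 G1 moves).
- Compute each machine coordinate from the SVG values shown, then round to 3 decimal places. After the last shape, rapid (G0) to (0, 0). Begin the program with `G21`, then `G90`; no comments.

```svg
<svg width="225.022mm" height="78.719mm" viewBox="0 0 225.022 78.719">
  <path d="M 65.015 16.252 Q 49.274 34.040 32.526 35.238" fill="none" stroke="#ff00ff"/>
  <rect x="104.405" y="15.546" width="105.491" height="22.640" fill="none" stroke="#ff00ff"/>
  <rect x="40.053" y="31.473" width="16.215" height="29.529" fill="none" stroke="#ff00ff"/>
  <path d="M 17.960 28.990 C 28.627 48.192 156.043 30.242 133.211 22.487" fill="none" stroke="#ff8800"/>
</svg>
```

1 u = 1 mm; y_m = 78.719 − y.

[1] `<path>` quadratic bezier, #ff00ff→cut S817 F1336: (65.015,62.467) → (54.409,52.452) → (43.579,46.123) → (32.526,43.481)

[2] `<rect>` rectangle, #ff00ff→cut S817 F1336: (104.405,63.173) → (209.896,63.173) → (209.896,40.533) → (104.405,40.533) → (104.405,63.173) (closed)

[3] `<rect>` rectangle, #ff00ff→cut S817 F1336: (40.053,47.246) → (56.268,47.246) → (56.268,17.717) → (40.053,17.717) → (40.053,47.246) (closed)

[4] `<path>` cubic bezier, #ff8800→engrave S340 F4067: (17.960,49.729) → (57.655,41.157) → (115.849,46.832) → (133.211,56.232)

G21
G90
G0 X65.015 Y62.467
M3 S817
G1 X54.409 Y52.452 F1336
G1 X43.579 Y46.123 F1336
G1 X32.526 Y43.481 F1336
G0 X104.405 Y63.173
M3 S817
G1 X209.896 Y63.173 F1336
G1 X209.896 Y40.533 F1336
G1 X104.405 Y40.533 F1336
G1 X104.405 Y63.173 F1336
G0 X40.053 Y47.246
M3 S817
G1 X56.268 Y47.246 F1336
G1 X56.268 Y17.717 F1336
G1 X40.053 Y17.717 F1336
G1 X40.053 Y47.246 F1336
G0 X17.960 Y49.729
M3 S340
G1 X57.655 Y41.157 F4067
G1 X115.849 Y46.832 F4067
G1 X133.211 Y56.232 F4067
M5
G0 X0.000 Y0.000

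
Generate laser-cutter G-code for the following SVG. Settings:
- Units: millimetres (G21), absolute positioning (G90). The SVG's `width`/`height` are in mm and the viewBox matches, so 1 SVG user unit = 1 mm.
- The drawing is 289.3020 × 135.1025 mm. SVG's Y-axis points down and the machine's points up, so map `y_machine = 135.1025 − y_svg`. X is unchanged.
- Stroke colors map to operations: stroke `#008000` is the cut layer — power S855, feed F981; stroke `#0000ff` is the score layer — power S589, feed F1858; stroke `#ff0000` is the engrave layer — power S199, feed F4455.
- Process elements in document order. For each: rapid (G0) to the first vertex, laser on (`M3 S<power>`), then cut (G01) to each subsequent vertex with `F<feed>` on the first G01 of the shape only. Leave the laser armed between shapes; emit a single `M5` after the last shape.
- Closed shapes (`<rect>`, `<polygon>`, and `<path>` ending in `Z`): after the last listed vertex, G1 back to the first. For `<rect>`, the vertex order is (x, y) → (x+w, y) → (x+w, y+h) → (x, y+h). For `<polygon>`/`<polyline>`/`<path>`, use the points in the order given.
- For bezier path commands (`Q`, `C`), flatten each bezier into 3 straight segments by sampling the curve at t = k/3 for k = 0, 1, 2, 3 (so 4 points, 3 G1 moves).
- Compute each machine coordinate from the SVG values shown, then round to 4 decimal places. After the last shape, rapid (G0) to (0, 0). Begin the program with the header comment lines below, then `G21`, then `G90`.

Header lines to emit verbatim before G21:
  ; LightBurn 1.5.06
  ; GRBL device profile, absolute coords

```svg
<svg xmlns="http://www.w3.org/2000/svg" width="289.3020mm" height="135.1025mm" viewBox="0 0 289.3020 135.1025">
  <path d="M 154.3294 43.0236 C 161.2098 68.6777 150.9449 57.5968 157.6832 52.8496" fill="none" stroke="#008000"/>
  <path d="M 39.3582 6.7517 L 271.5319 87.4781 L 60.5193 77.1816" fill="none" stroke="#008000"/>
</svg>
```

viewBox `0 0 289.3020 135.1025` with mm width/height → 1 unit = 1 mm. Flip: y_m = 135.1025 − y_svg.

**Shape 1** — `<path>` cubic bezier, stroke `#008000` → cut (S855, F981). Control points (SVG): P0=(154.3294,43.0236), P1=(161.2098,68.6777), P2=(150.9449,57.5968), P3=(157.6832,52.8496); sampled at t=k/3. Machine vertices: (154.3294,92.0789) → (156.7595,77.0747) → (155.3479,76.9896) → (157.6832,82.2529). Open path.

**Shape 2** — `<path>` open polyline, stroke `#008000` → cut (S855, F981). Machine vertices: (39.3582,128.3508) → (271.5319,47.6244) → (60.5193,57.9209). Open path.

; LightBurn 1.5.06
; GRBL device profile, absolute coords
G21
G90
G0 X154.3294 Y92.0789
M3 S855
G01 X156.7595 Y77.0747 F981
G01 X155.3479 Y76.9896
G01 X157.6832 Y82.2529
G0 X39.3582 Y128.3508
M3 S855
G01 X271.5319 Y47.6244 F981
G01 X60.5193 Y57.9209
M5
G0 X0.0000 Y0.0000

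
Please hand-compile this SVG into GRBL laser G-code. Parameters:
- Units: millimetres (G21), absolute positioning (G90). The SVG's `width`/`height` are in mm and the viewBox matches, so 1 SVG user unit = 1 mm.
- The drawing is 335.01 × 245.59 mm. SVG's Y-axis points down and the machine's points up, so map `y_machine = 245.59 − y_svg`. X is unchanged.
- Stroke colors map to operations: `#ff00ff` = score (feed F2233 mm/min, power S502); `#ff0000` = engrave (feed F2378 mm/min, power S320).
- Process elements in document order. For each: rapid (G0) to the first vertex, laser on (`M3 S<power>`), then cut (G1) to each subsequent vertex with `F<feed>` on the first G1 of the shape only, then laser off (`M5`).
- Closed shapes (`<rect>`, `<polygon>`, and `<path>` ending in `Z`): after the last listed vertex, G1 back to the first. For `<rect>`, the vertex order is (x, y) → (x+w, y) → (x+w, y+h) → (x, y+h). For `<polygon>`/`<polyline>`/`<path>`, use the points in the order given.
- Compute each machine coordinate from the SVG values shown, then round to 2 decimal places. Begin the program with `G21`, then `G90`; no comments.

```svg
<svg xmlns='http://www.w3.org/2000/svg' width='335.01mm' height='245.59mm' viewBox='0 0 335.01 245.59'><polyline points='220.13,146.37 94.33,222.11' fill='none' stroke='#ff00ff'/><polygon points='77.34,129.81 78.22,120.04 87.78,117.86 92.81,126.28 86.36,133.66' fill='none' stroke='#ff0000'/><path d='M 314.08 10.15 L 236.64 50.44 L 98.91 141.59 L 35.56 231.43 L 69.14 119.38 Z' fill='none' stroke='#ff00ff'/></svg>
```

G21
G90
G0 X220.13 Y99.22
M3 S502
G1 X94.33 Y23.48 F2233
M5
G0 X77.34 Y115.78
M3 S320
G1 X78.22 Y125.55 F2378
G1 X87.78 Y127.73
G1 X92.81 Y119.31
G1 X86.36 Y111.93
G1 X77.34 Y115.78
M5
G0 X314.08 Y235.44
M3 S502
G1 X236.64 Y195.15 F2233
G1 X98.91 Y104.00
G1 X35.56 Y14.16
G1 X69.14 Y126.21
G1 X314.08 Y235.44
M5

Since the viewBox matches the mm dimensions, user units are millimetres directly. The only transform is the Y-flip y_m = 245.59 − y_svg.

Shape 1 is a line segment drawn with `<polyline>`. Its stroke #ff00ff means score at S502, F2233. After flipping Y the toolpath is (220.13,99.22) → (94.33,23.48).

Shape 2 is a regular polygon drawn with `<polygon>`. Its stroke #ff0000 means engrave at S320, F2378. After flipping Y the toolpath is (77.34,115.78) → (78.22,125.55) → (87.78,127.73) → (92.81,119.31) → (86.36,111.93) → (77.34,115.78), returning to the start.

Shape 3 is a closed polygon drawn with `<path>`. Its stroke #ff00ff means score at S502, F2233. After flipping Y the toolpath is (314.08,235.44) → (236.64,195.15) → (98.91,104.00) → (35.56,14.16) → (69.14,126.21) → (314.08,235.44), returning to the start.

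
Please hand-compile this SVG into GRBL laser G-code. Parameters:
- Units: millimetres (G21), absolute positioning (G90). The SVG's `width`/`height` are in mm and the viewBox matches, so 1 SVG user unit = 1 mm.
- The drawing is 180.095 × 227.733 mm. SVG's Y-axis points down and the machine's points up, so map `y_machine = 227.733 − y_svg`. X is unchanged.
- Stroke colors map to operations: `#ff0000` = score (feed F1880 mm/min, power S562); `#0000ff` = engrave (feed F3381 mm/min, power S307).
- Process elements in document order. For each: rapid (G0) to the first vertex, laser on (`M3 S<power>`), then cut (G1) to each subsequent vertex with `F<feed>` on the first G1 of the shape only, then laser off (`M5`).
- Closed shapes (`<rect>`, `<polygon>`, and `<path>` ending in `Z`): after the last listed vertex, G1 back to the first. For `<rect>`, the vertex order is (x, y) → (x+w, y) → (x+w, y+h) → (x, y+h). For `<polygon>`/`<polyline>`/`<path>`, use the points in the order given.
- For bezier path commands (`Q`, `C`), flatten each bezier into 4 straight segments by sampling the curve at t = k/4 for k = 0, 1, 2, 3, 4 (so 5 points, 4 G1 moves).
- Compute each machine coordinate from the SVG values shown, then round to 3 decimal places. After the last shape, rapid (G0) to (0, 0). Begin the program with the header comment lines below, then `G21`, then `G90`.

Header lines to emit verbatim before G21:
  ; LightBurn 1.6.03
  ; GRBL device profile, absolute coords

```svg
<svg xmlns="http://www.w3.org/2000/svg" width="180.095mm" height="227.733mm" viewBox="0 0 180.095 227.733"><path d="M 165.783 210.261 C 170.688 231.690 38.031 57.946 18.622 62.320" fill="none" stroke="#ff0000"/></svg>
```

; LightBurn 1.6.03
; GRBL device profile, absolute coords
G21
G90
G0 X165.783 Y17.472
M3 S562
G1 X147.588 Y32.163 F1880
G1 X101.320 Y85.047
G1 X50.494 Y141.129
G1 X18.622 Y165.413
M5
G0 X0.000 Y0.000

1 u = 1 mm; y_m = 227.733 − y.

[1] `<path>` cubic bezier, #ff0000→score S562 F1880: (165.783,17.472) → (147.588,32.163) → (101.320,85.047) → (50.494,141.129) → (18.622,165.413)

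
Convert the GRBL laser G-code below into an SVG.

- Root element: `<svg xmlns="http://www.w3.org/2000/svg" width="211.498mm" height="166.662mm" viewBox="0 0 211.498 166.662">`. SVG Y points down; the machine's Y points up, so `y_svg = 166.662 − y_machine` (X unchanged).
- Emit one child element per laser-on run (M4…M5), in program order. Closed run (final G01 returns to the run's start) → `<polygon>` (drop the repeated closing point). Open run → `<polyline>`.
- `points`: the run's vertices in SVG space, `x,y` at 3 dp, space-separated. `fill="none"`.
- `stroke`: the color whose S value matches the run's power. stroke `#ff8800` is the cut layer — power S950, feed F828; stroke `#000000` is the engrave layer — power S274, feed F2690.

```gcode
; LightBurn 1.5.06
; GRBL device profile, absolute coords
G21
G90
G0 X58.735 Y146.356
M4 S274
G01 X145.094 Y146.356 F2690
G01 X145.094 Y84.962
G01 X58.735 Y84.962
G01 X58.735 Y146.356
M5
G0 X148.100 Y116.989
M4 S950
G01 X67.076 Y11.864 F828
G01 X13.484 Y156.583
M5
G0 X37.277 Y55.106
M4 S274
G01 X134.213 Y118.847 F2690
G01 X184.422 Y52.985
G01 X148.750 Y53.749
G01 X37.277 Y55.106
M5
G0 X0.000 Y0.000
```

<svg xmlns="http://www.w3.org/2000/svg" width="211.498mm" height="166.662mm" viewBox="0 0 211.498 166.662">
  <polygon points="58.735,20.306 145.094,20.306 145.094,81.700 58.735,81.700" fill="none" stroke="#000000"/>
  <polyline points="148.100,49.673 67.076,154.798 13.484,10.079" fill="none" stroke="#ff8800"/>
  <polygon points="37.277,111.556 134.213,47.815 184.422,113.677 148.750,112.913" fill="none" stroke="#000000"/>
</svg>

Machine Y-up, SVG Y-down with viewBox height 166.662, so y_svg = 166.662 − y_machine; X carries over.

Run 1: power S274 maps to stroke `#000000` (engrave). The run returns to its start, so emit a `<polygon>` with points (Y-flipped): 58.735,20.306 145.094,20.306 145.094,81.700 58.735,81.700.

Run 2: power S950 maps to stroke `#ff8800` (cut). The run is open, so emit a `<polyline>` with points (Y-flipped): 148.100,49.673 67.076,154.798 13.484,10.079.

Run 3: power S274 maps to stroke `#000000` (engrave). The run returns to its start, so emit a `<polygon>` with points (Y-flipped): 37.277,111.556 134.213,47.815 184.422,113.677 148.750,112.913.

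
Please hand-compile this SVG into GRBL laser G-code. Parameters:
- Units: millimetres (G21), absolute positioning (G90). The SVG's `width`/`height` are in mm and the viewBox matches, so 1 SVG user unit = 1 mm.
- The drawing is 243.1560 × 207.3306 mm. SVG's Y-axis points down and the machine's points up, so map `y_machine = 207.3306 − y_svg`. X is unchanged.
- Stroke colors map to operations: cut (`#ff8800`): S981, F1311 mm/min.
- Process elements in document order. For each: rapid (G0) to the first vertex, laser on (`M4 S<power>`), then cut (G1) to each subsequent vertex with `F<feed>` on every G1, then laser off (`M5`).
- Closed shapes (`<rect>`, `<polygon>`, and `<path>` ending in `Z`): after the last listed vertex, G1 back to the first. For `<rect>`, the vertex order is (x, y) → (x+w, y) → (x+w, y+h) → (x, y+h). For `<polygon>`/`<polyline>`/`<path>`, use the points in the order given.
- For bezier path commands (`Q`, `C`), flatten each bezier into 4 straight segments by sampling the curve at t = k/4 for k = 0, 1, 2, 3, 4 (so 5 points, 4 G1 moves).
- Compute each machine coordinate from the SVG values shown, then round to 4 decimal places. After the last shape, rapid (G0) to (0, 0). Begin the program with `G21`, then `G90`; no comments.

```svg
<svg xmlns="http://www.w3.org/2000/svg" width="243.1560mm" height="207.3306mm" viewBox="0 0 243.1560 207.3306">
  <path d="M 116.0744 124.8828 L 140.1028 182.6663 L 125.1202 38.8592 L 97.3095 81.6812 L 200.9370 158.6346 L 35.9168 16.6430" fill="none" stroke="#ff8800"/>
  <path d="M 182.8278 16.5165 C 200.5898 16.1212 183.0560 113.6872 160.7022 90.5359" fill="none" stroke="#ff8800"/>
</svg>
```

G21
G90
G0 X116.0744 Y82.4478
M4 S981
G1 X140.1028 Y24.6643 F1311
G1 X125.1202 Y168.4714 F1311
G1 X97.3095 Y125.6494 F1311
G1 X200.9370 Y48.6960 F1311
G1 X35.9168 Y190.6876 F1311
M5
G0 X182.8278 Y190.8141
M4 S981
G1 X190.0075 Y176.1597 F1311
G1 X186.8084 Y145.2709 F1311
G1 X176.0876 Y118.6489 F1311
G1 X160.7022 Y116.7947 F1311
M5
G0 X0.0000 Y0.0000

Since the viewBox matches the mm dimensions, user units are millimetres directly. The only transform is the Y-flip y_m = 207.3306 − y_svg.

Shape 1 is a open polyline drawn with `<path>`. Its stroke #ff8800 means cut at S981, F1311. After flipping Y the toolpath is (116.0744,82.4478) → (140.1028,24.6643) → (125.1202,168.4714) → (97.3095,125.6494) → (200.9370,48.6960) → (35.9168,190.6876).

Shape 2 is a cubic bezier drawn with `<path>`. Its stroke #ff8800 means cut at S981, F1311. After flipping Y the toolpath is (182.8278,190.8141) → (190.0075,176.1597) → (186.8084,145.2709) → (176.0876,118.6489) → (160.7022,116.7947).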